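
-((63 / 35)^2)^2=-6561 / 625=-10.50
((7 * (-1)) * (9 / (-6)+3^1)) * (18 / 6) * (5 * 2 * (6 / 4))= -945 / 2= -472.50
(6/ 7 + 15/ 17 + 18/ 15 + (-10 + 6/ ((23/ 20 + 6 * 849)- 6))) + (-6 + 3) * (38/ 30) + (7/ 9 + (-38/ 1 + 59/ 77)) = -25789115434/ 545047965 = -47.32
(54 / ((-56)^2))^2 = 729 / 2458624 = 0.00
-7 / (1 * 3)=-7 / 3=-2.33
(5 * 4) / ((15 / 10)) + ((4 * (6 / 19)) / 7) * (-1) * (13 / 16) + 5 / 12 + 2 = 8301 / 532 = 15.60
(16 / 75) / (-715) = -16 / 53625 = -0.00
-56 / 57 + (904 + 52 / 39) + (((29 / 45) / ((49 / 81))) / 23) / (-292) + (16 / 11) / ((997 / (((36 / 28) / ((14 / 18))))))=930202531590421 / 1028583304980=904.35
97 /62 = 1.56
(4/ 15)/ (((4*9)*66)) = 1/ 8910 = 0.00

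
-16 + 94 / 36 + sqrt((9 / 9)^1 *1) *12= -25 / 18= -1.39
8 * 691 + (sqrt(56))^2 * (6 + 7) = 6256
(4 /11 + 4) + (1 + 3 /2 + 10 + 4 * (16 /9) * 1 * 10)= 17419 /198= 87.97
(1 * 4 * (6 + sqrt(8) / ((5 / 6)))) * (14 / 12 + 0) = 43.84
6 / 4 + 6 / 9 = 13 / 6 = 2.17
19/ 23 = 0.83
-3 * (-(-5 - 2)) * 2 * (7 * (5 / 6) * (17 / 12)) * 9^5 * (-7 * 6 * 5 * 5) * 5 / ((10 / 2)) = 43039339875 / 2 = 21519669937.50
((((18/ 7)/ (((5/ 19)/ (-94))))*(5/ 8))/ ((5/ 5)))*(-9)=72333/ 14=5166.64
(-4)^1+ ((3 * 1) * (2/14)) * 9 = -1/7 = -0.14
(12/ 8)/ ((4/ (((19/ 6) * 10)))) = 95/ 8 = 11.88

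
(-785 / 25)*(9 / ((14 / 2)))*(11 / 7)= -63.44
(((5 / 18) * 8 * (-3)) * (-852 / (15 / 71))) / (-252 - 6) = -40328 / 387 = -104.21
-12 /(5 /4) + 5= -23 /5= -4.60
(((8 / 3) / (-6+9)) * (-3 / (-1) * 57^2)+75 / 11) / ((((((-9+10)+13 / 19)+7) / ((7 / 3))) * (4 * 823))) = 4228469 / 5974980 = 0.71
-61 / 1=-61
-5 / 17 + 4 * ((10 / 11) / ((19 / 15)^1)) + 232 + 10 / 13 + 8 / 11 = 10903985 / 46189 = 236.07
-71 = -71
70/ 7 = 10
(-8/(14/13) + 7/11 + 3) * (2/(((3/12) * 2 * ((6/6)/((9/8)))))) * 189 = -35478/11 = -3225.27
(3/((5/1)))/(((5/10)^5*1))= 96/5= 19.20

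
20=20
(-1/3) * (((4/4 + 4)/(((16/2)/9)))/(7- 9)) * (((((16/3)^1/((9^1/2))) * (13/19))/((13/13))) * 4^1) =520/171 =3.04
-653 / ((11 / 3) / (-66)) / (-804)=-1959 / 134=-14.62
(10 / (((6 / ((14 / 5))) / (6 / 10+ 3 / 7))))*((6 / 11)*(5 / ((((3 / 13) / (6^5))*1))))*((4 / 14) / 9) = 1078272 / 77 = 14003.53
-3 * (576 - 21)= -1665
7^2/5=49/5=9.80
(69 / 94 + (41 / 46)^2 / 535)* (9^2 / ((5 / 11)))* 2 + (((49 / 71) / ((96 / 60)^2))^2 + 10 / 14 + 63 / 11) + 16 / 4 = 28831025997644551577 / 105741310109388800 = 272.66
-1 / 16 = -0.06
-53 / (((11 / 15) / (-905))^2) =-80717959.71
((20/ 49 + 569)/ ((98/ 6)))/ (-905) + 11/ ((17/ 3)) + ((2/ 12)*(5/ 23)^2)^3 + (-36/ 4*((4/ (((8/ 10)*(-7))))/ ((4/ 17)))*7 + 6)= 235232069852211627151/ 1181164614679065240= 199.15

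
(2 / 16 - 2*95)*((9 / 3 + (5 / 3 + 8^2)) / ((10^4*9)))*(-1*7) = 1095199 / 1080000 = 1.01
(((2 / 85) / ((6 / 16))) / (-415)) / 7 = -16 / 740775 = -0.00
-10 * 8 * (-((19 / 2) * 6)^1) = 4560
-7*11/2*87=-6699/2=-3349.50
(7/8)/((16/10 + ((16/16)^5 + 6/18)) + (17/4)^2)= 210/5039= 0.04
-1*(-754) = 754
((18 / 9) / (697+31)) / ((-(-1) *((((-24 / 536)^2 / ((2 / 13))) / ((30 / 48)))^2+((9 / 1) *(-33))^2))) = 503778025 / 16175343193554636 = 0.00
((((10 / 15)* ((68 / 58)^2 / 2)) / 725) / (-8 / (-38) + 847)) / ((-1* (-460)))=5491 / 3386086447125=0.00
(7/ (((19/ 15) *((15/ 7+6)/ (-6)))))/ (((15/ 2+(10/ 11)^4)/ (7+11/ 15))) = -332877776/ 86501015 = -3.85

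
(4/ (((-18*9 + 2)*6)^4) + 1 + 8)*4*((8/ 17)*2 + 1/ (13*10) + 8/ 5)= 10764830638085633/ 117315993600000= 91.76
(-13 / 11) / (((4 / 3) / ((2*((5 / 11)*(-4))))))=3.22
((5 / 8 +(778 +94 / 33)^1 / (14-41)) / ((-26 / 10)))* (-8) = -87.06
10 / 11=0.91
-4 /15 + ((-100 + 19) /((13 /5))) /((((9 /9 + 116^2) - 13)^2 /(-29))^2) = -1698702628618774867 /6370134857301246720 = -0.27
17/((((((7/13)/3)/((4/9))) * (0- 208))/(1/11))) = -17/924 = -0.02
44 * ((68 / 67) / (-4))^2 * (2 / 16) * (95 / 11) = 27455 / 8978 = 3.06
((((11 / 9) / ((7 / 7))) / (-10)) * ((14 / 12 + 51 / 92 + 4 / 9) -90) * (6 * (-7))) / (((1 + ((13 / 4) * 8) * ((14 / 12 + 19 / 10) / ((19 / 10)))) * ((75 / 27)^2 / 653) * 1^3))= -625310455077 / 704087500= -888.11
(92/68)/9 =0.15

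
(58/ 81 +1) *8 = 1112/ 81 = 13.73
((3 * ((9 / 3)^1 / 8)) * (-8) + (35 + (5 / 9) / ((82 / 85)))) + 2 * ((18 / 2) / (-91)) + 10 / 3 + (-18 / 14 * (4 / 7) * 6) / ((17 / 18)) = 25.04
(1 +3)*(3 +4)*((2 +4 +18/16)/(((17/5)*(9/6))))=665/17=39.12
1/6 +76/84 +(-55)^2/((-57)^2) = 91085/45486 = 2.00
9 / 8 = 1.12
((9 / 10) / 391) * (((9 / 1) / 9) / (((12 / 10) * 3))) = 0.00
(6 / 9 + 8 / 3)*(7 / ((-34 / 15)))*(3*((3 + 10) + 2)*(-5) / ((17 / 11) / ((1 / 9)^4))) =48125 / 210681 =0.23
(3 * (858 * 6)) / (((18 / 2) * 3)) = 572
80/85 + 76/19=84/17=4.94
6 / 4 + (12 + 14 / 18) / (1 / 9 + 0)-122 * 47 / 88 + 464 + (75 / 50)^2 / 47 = 266456 / 517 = 515.39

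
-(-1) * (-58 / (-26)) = 29 / 13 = 2.23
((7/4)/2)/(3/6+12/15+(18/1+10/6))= 105/2516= 0.04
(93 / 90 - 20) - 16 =-1049 / 30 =-34.97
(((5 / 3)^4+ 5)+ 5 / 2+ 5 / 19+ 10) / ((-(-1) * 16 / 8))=78425 / 6156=12.74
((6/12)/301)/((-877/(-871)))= 871/527954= 0.00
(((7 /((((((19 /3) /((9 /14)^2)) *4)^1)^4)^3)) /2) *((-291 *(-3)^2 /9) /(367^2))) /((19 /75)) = -925187029356593641699476004611825 /87267723864775218023516494553321055885769073491145916416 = -0.00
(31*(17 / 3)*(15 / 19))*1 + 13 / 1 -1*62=1704 / 19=89.68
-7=-7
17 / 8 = 2.12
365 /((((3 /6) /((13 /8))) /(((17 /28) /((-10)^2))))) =16133 /2240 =7.20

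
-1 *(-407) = 407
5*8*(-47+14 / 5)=-1768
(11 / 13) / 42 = 11 / 546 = 0.02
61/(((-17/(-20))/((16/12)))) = 4880/51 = 95.69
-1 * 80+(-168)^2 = 28144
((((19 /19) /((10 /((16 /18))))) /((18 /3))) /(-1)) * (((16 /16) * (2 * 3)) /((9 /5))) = -4 /81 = -0.05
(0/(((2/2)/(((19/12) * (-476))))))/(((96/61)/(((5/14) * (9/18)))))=0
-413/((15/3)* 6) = -413/30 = -13.77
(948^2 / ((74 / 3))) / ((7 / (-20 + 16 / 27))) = -26162272 / 259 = -101012.63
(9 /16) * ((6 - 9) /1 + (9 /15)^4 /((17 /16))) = -275211 /170000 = -1.62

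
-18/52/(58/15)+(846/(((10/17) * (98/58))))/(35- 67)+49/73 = -5613689299/215764640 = -26.02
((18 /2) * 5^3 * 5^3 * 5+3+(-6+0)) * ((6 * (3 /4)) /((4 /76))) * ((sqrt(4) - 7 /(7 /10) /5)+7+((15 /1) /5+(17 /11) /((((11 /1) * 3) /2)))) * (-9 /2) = -330402652776 /121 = -2730600436.17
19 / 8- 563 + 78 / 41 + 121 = -143573 / 328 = -437.72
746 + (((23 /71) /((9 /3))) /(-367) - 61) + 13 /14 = 685.93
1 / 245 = 0.00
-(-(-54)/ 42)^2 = -81/ 49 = -1.65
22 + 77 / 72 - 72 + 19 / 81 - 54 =-66547 / 648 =-102.70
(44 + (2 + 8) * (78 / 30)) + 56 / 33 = 2366 / 33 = 71.70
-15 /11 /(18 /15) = -1.14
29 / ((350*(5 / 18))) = 261 / 875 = 0.30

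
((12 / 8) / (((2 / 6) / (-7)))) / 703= -63 / 1406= -0.04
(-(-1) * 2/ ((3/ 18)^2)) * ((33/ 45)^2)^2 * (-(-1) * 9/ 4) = 29282/ 625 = 46.85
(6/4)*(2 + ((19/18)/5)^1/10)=1819/600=3.03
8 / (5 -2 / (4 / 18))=-2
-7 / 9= -0.78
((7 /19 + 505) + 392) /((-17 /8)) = -136400 /323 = -422.29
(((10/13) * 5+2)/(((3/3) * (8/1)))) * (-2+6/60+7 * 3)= 3629/260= 13.96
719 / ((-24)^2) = 719 / 576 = 1.25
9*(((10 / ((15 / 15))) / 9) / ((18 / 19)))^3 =857375 / 59049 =14.52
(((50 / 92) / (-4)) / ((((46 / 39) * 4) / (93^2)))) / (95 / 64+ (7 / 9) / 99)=-7513602525 / 45014197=-166.92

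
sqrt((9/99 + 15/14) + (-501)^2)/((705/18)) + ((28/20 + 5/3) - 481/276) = 14.12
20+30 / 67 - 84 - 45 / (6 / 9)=-17561 / 134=-131.05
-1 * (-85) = 85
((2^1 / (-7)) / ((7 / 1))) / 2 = -1 / 49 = -0.02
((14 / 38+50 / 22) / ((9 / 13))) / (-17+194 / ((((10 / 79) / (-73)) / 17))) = -2990 / 1490671809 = -0.00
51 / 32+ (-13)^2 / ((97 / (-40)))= -211373 / 3104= -68.10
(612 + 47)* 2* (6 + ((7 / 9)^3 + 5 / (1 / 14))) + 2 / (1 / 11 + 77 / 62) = 7421039630 / 73629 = 100789.63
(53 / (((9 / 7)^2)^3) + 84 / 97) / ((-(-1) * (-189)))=-92782079 / 1391843979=-0.07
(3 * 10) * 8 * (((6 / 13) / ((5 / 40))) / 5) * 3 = 6912 / 13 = 531.69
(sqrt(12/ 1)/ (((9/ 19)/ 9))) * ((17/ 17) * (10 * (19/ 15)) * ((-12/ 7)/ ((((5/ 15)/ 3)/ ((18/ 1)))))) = -935712 * sqrt(3)/ 7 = -231528.68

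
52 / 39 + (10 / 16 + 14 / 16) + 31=203 / 6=33.83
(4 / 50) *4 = 8 / 25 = 0.32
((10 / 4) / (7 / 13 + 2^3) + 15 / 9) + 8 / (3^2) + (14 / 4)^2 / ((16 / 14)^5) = 398561611 / 43646976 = 9.13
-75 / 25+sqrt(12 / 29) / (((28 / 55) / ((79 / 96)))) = -3+4345* sqrt(87) / 38976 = -1.96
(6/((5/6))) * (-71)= -2556/5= -511.20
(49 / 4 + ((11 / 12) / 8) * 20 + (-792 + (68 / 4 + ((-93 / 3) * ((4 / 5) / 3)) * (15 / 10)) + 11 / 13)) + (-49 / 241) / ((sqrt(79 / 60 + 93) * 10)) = -1204339 / 1560-49 * sqrt(84885) / 6819095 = -772.01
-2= -2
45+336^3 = 37933101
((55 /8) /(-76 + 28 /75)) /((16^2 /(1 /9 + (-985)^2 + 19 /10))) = -344.53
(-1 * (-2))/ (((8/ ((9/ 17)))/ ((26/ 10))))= 117/ 340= 0.34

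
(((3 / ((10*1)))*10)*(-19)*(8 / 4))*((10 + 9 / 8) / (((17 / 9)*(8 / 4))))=-45657 / 136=-335.71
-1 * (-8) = 8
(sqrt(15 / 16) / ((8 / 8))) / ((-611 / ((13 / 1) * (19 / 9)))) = -19 * sqrt(15) / 1692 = -0.04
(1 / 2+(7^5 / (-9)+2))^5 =-42627711746606809298849 / 1889568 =-22559501296913796.86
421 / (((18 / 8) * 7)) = 1684 / 63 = 26.73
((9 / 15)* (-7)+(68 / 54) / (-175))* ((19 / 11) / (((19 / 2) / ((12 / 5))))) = -1.84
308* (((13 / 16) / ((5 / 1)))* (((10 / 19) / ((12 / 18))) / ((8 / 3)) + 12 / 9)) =743743 / 9120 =81.55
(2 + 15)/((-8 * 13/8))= -17/13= -1.31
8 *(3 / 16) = 3 / 2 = 1.50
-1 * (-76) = 76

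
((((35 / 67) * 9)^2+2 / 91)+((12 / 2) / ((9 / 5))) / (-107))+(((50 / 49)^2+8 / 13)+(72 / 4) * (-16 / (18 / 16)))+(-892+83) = -1041.25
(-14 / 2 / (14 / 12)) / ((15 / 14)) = -28 / 5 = -5.60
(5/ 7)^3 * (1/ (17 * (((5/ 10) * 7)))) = 250/ 40817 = 0.01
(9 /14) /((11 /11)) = 9 /14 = 0.64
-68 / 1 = -68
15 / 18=5 / 6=0.83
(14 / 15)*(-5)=-14 / 3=-4.67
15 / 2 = 7.50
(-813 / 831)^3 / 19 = -19902511 / 403824727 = -0.05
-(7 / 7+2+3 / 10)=-33 / 10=-3.30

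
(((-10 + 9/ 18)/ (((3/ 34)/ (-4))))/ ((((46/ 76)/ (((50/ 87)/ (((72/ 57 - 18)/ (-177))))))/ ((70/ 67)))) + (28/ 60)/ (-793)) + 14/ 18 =4519.03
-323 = -323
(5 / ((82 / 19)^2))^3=5880735125 / 304006671424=0.02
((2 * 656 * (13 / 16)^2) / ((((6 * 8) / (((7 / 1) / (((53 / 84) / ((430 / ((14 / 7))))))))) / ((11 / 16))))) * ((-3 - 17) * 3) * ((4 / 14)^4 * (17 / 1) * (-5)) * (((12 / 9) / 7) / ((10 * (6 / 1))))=1392902225 / 436296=3192.56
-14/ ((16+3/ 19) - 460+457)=-133/ 125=-1.06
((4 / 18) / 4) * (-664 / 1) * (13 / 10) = -2158 / 45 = -47.96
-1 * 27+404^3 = 65939237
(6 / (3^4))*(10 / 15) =4 / 81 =0.05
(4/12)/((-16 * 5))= -1/240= -0.00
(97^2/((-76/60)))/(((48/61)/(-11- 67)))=111920055/152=736316.15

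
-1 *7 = -7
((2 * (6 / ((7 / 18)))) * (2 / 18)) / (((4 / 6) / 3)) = 108 / 7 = 15.43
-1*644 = -644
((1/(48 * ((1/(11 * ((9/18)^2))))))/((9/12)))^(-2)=171.37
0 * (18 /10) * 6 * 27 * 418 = 0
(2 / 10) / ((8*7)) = 1 / 280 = 0.00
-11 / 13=-0.85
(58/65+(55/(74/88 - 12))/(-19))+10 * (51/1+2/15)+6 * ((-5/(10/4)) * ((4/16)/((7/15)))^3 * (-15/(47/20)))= 61499192164349/117306391020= 524.26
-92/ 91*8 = -736/ 91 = -8.09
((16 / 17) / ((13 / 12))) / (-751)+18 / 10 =1492779 / 829855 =1.80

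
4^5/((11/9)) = 9216/11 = 837.82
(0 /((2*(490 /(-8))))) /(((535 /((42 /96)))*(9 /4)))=0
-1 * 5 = -5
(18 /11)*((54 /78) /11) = 162 /1573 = 0.10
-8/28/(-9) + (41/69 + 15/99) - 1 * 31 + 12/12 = -29.22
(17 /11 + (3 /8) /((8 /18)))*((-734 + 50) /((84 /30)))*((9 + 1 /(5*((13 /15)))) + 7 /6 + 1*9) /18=-120881135 /192192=-628.96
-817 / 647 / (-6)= 817 / 3882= 0.21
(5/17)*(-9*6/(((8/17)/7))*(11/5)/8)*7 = -454.78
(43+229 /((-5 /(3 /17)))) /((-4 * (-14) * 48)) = 53 /4080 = 0.01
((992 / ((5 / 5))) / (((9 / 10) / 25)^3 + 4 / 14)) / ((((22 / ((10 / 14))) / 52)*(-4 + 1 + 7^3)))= 100750000000 / 5844704261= 17.24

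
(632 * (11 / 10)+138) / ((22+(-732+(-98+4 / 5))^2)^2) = 260375 / 147745746548978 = 0.00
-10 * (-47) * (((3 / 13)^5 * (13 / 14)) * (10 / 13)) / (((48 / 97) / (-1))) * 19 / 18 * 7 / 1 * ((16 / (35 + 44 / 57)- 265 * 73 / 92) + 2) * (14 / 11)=37193703946875 / 42861606944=867.76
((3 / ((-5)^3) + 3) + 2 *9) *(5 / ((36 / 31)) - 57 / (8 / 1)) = -88711 / 1500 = -59.14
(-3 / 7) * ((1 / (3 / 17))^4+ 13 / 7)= -585700 / 1323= -442.71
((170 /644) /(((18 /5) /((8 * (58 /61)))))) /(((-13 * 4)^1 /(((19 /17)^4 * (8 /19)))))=-39782200 /5645317041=-0.01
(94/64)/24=47/768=0.06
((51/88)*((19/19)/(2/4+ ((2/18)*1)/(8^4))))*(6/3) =470016/202763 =2.32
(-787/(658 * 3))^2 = 0.16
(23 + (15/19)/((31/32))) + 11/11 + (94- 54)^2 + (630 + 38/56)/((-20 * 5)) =2669243649/1649200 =1618.51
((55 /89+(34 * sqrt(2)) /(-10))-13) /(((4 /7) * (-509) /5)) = 119 * sqrt(2) /2036+19285 /90602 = 0.30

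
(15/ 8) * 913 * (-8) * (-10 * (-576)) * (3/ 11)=-21513600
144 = 144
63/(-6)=-21/2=-10.50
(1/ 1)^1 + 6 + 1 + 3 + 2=13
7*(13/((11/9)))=819/11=74.45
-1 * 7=-7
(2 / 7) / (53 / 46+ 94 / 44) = 253 / 2912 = 0.09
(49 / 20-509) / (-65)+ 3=14031 / 1300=10.79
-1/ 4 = -0.25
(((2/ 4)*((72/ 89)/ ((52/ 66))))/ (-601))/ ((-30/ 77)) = 7623/ 3476785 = 0.00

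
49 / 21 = 7 / 3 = 2.33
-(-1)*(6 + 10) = 16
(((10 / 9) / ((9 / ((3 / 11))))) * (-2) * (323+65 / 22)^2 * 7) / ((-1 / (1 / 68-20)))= -271771828685 / 271524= -1000912.73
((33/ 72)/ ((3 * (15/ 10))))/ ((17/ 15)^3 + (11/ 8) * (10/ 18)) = 2750/ 59929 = 0.05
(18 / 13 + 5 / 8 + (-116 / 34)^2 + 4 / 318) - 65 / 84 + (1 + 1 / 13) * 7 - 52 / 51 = 216407309 / 11150776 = 19.41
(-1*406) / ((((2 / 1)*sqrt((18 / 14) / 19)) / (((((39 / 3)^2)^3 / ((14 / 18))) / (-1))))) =419932383*sqrt(133) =4842896492.48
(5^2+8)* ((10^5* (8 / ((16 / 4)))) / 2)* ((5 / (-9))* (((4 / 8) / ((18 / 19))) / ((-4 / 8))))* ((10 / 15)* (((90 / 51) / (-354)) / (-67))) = 95.99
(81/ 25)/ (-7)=-81/ 175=-0.46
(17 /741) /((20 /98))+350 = 2594333 /7410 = 350.11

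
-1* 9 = -9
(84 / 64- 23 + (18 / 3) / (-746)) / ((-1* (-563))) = -129479 / 3359984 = -0.04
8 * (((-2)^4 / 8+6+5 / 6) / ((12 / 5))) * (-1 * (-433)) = 114745 / 9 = 12749.44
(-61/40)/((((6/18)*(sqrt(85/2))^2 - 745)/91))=16653/87700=0.19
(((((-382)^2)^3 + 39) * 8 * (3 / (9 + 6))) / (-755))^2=617931491921689277070608868990016 / 14250625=43361711638730882124160090.00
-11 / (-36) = 11 / 36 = 0.31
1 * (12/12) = 1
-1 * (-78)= 78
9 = 9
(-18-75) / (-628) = 93 / 628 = 0.15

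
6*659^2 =2605686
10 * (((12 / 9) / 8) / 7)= 5 / 21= 0.24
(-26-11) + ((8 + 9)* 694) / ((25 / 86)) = 1013703 / 25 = 40548.12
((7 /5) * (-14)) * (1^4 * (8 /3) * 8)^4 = -1644167168 /405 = -4059672.02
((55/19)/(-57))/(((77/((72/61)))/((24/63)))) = -320/1079029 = -0.00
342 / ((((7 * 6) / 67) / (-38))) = -145122 / 7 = -20731.71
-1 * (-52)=52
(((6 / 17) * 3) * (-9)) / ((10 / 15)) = -243 / 17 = -14.29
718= 718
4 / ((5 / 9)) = 36 / 5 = 7.20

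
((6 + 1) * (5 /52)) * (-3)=-105 /52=-2.02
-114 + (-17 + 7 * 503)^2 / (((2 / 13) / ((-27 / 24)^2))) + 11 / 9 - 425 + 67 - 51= 909048098 / 9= 101005344.22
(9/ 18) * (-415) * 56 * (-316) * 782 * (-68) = -195258017920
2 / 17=0.12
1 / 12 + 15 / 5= 37 / 12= 3.08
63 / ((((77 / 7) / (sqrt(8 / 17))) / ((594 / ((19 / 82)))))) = 557928*sqrt(34) / 323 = 10071.99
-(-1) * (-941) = -941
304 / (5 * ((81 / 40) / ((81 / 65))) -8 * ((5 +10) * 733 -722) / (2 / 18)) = -0.00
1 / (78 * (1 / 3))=1 / 26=0.04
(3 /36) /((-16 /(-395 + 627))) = -29 /24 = -1.21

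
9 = 9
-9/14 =-0.64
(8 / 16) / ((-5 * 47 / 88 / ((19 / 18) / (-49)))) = 418 / 103635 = 0.00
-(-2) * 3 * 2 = 12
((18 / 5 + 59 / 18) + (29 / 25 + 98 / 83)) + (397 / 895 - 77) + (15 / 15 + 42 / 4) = -186656408 / 3342825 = -55.84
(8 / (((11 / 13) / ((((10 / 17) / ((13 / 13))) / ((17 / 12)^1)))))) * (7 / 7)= 12480 / 3179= 3.93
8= 8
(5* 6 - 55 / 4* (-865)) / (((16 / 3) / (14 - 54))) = -89428.12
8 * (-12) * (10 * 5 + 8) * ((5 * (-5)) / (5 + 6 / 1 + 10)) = 46400 / 7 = 6628.57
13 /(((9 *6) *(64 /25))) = 325 /3456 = 0.09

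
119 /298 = 0.40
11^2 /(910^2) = 121 /828100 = 0.00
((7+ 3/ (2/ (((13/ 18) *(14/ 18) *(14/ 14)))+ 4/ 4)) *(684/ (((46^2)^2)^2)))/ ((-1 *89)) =-271719/ 92557319723319520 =-0.00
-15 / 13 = -1.15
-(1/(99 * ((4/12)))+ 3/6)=-35/66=-0.53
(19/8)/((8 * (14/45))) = 0.95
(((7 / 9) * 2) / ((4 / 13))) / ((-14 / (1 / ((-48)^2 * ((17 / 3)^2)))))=-13 / 2663424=-0.00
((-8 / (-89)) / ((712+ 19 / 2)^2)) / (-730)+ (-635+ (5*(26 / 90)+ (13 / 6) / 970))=-1108508869041727 / 1749669413388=-633.55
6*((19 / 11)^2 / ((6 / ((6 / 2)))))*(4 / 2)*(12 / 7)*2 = 51984 / 847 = 61.37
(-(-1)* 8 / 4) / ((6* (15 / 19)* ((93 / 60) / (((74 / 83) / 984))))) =703 / 2848311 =0.00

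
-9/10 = -0.90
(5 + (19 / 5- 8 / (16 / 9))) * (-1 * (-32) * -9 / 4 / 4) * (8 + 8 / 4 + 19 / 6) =-10191 / 10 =-1019.10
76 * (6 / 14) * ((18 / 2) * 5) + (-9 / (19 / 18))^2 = 3887568 / 2527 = 1538.41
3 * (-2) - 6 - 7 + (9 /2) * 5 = 7 /2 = 3.50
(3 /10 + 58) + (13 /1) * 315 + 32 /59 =2450767 /590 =4153.84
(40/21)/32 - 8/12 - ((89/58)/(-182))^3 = -0.61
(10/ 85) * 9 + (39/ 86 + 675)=989061/ 1462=676.51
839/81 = 10.36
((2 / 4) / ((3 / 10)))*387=645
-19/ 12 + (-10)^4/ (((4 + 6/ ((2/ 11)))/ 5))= 599297/ 444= 1349.77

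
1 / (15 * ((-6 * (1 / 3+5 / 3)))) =-1 / 180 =-0.01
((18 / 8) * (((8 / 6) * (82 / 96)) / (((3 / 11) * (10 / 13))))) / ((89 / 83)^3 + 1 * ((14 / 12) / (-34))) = 56990582077 / 5592446680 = 10.19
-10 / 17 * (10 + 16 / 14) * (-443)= 2903.70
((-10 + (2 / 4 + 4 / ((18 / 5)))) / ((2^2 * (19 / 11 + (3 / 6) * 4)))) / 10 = -0.06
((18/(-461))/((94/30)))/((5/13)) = -702/21667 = -0.03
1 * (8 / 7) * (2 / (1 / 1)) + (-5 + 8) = 37 / 7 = 5.29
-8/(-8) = 1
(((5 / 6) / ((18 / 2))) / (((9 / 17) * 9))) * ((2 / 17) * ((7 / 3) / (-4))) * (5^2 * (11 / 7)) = -1375 / 26244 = -0.05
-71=-71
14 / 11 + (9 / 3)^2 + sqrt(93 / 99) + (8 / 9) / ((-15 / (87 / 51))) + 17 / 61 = sqrt(1023) / 33 + 16092928 / 1539945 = 11.42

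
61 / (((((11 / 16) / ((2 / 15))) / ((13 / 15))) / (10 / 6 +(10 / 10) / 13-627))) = -9519904 / 1485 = -6410.71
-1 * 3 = -3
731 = 731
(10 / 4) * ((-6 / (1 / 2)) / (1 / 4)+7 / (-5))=-247 / 2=-123.50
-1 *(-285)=285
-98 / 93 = -1.05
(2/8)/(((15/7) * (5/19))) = 133/300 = 0.44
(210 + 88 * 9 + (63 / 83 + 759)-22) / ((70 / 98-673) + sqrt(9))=-202160 / 77771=-2.60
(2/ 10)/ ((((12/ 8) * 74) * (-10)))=-0.00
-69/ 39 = -23/ 13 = -1.77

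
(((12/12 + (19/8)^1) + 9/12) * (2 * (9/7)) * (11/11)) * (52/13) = 42.43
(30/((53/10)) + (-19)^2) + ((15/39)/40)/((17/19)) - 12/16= 34288273/93704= 365.92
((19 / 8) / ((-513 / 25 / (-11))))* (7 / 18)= 1925 / 3888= 0.50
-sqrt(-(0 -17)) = -sqrt(17) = -4.12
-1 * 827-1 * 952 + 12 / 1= -1767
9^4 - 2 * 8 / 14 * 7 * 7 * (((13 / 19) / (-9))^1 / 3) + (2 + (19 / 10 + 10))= 33736517 / 5130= 6576.32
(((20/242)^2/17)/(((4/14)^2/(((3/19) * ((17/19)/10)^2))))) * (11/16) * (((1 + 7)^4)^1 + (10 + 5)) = 10273389/584277056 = 0.02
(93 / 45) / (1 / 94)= 2914 / 15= 194.27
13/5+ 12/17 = 281/85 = 3.31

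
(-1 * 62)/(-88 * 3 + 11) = 62/253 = 0.25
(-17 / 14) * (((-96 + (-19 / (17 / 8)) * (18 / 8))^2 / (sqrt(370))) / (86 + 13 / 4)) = -26508 * sqrt(370) / 53465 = -9.54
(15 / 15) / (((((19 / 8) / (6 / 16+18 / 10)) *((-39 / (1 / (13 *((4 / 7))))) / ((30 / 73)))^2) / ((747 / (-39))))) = -5307435 / 150375150172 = -0.00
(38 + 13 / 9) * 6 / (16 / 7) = 2485 / 24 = 103.54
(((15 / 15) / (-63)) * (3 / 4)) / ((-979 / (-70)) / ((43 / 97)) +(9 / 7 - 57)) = 215 / 436422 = 0.00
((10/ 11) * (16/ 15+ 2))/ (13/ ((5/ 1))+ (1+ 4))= 0.37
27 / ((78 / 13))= 9 / 2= 4.50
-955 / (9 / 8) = -7640 / 9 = -848.89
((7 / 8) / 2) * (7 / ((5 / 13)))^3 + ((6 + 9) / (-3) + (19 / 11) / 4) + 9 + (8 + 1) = 58320467 / 22000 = 2650.93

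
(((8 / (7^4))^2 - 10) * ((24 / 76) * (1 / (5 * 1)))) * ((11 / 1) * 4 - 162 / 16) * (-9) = 210905010441 / 1095312190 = 192.55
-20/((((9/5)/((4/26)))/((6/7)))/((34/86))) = -6800/11739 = -0.58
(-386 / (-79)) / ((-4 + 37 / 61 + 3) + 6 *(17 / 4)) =47092 / 241977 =0.19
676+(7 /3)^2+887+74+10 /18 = 1643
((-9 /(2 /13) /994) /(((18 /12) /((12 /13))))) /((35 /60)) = -216 /3479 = -0.06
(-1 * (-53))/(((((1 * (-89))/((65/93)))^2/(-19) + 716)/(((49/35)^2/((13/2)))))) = -1282918/11031829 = -0.12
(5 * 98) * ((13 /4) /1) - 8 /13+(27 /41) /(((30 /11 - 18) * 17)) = 807746437 /507416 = 1591.88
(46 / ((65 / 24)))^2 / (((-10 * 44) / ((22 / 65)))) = -304704 / 1373125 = -0.22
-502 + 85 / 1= -417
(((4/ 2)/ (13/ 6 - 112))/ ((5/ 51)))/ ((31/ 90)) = -11016/ 20429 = -0.54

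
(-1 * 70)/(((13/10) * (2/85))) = -2288.46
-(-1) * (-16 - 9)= -25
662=662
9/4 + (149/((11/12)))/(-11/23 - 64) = -17679/65252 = -0.27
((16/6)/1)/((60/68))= 136/45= 3.02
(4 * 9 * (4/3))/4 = 12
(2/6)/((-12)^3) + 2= 10367/5184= 2.00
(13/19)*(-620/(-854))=4030/8113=0.50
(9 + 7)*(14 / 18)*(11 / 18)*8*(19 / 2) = 46816 / 81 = 577.98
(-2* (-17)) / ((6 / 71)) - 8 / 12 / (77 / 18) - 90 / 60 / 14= 371513 / 924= 402.07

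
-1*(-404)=404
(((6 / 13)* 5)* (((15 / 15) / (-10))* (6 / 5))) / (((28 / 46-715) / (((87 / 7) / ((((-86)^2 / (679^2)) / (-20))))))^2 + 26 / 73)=-0.77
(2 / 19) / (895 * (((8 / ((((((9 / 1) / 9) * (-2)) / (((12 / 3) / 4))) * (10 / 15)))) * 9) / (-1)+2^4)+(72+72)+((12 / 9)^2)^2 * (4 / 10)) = 405 / 241604779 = 0.00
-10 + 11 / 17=-159 / 17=-9.35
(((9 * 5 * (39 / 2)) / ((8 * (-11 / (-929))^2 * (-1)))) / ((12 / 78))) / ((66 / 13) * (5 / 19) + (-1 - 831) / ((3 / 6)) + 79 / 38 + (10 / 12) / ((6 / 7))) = 43771493362545 / 14285044136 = 3064.15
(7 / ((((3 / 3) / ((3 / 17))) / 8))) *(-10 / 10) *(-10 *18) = 30240 / 17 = 1778.82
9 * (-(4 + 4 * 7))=-288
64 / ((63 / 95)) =6080 / 63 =96.51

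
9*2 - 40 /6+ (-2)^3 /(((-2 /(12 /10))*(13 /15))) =658 /39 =16.87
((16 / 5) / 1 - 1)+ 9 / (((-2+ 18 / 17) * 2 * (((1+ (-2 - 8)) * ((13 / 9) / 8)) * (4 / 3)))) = 4583 / 1040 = 4.41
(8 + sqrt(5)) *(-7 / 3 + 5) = 8 *sqrt(5) / 3 + 64 / 3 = 27.30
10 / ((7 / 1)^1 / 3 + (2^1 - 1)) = 3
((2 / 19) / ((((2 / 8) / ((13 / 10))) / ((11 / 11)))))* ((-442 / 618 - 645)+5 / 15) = -10369996 / 29355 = -353.26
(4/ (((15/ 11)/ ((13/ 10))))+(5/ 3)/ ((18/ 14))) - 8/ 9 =4.22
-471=-471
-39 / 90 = -13 / 30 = -0.43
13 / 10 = 1.30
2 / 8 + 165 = 661 / 4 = 165.25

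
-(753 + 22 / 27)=-20353 / 27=-753.81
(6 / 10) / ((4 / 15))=9 / 4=2.25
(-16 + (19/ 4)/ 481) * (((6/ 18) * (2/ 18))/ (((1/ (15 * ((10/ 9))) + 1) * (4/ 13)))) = -256375/ 141192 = -1.82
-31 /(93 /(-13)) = 13 /3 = 4.33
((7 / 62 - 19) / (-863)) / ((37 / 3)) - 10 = -19793707 / 1979722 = -10.00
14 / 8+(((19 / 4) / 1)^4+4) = 131793 / 256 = 514.82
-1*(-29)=29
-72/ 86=-36/ 43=-0.84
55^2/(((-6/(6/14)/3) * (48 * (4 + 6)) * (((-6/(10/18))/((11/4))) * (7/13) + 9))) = -432575/2205504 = -0.20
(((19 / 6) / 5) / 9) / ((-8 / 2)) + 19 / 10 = 2033 / 1080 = 1.88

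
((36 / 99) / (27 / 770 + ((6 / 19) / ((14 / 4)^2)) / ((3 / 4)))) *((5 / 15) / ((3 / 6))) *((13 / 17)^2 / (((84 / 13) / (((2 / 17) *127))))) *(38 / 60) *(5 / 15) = 216948004 / 217680291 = 1.00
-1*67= -67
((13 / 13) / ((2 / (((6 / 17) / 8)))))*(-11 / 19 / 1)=-33 / 2584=-0.01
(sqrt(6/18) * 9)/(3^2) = sqrt(3)/3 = 0.58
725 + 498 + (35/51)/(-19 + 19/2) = 1185017/969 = 1222.93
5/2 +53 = 111/2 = 55.50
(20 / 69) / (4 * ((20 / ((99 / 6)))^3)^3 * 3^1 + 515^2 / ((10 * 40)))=1650186112069440 / 4160784992822448557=0.00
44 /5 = 8.80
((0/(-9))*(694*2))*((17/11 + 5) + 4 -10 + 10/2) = 0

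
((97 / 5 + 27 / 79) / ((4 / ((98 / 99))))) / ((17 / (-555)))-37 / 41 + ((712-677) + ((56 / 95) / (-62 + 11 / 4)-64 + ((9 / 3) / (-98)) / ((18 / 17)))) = -6409563969983 / 33834010980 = -189.44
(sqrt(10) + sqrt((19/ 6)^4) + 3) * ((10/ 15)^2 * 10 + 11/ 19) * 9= 859 * sqrt(10)/ 19 + 402871/ 684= 731.96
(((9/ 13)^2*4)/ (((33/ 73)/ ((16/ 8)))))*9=141912/ 1859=76.34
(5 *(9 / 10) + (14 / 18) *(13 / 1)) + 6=371 / 18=20.61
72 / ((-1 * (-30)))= 12 / 5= 2.40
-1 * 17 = -17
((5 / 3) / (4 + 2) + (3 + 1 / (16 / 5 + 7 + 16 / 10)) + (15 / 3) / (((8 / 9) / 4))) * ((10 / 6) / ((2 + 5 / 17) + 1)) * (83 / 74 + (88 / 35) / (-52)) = 8436580157 / 600726672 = 14.04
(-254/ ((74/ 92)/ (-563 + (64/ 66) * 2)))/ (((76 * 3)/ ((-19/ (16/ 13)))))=-703070095/ 58608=-11996.15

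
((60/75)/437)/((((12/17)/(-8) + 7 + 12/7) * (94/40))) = 3808/42166567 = 0.00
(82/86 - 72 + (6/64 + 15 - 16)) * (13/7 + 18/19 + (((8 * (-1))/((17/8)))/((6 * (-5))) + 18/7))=-18472825067/46667040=-395.84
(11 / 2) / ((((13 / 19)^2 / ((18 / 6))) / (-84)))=-500346 / 169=-2960.63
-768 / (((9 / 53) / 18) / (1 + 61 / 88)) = -1516224 / 11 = -137838.55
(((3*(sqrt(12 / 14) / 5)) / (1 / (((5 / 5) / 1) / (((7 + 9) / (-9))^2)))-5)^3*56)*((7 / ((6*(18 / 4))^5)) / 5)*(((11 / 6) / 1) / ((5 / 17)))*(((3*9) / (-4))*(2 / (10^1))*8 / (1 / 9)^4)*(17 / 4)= 3202016236573 / 2488320000-1367787470313*sqrt(42) / 65536000000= 1151.56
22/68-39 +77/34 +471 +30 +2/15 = 118504/255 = 464.72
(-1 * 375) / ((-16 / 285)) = 6679.69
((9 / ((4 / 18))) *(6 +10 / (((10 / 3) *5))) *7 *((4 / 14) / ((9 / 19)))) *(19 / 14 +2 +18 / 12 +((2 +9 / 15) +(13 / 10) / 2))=1280961 / 140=9149.72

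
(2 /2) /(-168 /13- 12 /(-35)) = -455 /5724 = -0.08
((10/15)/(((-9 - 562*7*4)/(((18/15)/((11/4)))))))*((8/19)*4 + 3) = -1424/16453525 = -0.00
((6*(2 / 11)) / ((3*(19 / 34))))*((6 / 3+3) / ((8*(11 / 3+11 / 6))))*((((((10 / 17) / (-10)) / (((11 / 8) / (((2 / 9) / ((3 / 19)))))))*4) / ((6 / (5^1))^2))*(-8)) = 32000 / 323433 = 0.10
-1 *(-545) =545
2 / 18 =1 / 9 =0.11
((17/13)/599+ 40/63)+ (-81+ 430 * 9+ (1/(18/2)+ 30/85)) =31608977459/8339877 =3790.10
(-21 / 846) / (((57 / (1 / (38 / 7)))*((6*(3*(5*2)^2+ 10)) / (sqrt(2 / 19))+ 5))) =49 / 4015010816820 - 1519*sqrt(38) / 669168469470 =-0.00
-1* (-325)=325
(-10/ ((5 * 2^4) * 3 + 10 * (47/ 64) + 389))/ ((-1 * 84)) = 80/ 427623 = 0.00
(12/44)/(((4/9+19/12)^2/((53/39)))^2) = 1572680448/52792330019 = 0.03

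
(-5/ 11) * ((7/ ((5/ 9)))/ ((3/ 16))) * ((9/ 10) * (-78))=117936/ 55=2144.29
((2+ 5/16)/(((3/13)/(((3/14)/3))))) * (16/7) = 481/294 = 1.64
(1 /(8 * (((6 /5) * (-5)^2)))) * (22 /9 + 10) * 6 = 0.31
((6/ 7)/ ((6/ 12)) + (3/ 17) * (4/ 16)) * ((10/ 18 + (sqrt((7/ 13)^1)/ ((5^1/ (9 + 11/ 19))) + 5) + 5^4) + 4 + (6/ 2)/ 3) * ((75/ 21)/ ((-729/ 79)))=-87551750/ 202419-12245 * sqrt(91)/ 122094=-433.48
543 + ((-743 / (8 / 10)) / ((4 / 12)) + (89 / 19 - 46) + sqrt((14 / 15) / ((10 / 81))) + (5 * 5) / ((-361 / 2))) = -3299113 / 1444 + 3 * sqrt(21) / 5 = -2281.95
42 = 42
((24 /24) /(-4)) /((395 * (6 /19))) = -19 /9480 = -0.00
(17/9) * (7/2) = 119/18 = 6.61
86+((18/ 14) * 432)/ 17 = 14122/ 119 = 118.67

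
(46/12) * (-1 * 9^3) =-5589/2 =-2794.50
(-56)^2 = 3136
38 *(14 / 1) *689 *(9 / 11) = 3298932 / 11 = 299902.91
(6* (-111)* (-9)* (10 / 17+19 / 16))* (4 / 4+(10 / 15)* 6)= 7237755 / 136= 53218.79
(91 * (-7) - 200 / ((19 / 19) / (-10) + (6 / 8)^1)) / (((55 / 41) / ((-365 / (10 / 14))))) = 257299231 / 715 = 359859.06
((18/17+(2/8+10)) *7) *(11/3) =59213/204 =290.26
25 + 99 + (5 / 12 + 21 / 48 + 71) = 9401 / 48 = 195.85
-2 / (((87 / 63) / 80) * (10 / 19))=-220.14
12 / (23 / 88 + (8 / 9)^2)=85536 / 7495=11.41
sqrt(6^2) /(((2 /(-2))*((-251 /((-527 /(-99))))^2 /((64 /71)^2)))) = -2275155968 /1037560129947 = -0.00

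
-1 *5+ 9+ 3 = 7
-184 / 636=-46 / 159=-0.29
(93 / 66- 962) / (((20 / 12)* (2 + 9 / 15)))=-63399 / 286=-221.67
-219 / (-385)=219 / 385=0.57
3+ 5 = 8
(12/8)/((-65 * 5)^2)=0.00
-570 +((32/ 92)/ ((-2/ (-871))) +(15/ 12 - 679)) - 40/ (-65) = -1310405/ 1196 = -1095.66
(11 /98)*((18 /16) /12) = 33 /3136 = 0.01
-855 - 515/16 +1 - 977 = -29811/16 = -1863.19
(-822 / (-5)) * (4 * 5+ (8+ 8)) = 29592 / 5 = 5918.40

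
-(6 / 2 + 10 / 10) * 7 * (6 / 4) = -42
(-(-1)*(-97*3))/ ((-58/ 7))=2037/ 58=35.12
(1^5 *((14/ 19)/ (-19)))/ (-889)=2/ 45847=0.00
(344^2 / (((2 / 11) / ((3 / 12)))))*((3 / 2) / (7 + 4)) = 22188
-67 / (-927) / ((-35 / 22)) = -1474 / 32445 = -0.05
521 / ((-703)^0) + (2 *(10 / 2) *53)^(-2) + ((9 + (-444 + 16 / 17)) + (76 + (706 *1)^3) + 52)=1680409116553417 / 4775300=351896030.94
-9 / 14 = -0.64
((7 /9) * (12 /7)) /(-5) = -4 /15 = -0.27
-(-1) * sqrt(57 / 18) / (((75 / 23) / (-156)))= -598 * sqrt(114) / 75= -85.13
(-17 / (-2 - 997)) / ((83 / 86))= 1462 / 82917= 0.02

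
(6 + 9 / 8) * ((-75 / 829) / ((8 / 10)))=-21375 / 26528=-0.81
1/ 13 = 0.08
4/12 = 0.33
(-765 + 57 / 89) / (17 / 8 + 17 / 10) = -199.83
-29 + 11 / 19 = -540 / 19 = -28.42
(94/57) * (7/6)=329/171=1.92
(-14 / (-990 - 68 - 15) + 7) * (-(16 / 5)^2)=-77056 / 1073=-71.81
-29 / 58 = -1 / 2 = -0.50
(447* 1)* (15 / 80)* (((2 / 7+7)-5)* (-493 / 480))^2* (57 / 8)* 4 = 2064215157 / 156800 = 13164.64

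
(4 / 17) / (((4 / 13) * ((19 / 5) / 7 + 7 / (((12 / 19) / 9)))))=1820 / 238697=0.01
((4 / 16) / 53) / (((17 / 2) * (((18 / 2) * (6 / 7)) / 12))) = 7 / 8109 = 0.00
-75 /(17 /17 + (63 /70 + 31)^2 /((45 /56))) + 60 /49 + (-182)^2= 2314229088569 /69863171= 33125.17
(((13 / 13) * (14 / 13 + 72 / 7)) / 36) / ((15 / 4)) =1034 / 12285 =0.08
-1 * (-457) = 457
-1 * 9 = -9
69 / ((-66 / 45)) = -47.05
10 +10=20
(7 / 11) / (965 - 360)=7 / 6655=0.00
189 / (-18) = -21 / 2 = -10.50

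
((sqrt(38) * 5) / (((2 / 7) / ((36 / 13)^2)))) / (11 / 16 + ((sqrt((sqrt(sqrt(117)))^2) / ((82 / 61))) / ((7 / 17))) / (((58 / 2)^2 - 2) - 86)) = 22680 * sqrt(38) / (169 * (1037 * 13^(1 / 4) * sqrt(3) / 432222 + 11 / 16)) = 1189.65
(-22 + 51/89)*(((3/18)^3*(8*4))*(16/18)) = -61024/21627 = -2.82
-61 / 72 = -0.85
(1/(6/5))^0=1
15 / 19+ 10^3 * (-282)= -281999.21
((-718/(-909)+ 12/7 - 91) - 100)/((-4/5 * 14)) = 5996995/356328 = 16.83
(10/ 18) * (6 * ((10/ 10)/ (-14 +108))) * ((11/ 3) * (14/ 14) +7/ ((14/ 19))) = 0.47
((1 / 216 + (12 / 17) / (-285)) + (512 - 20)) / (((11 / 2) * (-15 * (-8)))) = 171630031 / 230234400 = 0.75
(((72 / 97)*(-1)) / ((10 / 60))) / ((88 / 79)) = -4.00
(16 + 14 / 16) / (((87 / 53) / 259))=617715 / 232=2662.56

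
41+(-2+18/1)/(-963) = 39467/963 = 40.98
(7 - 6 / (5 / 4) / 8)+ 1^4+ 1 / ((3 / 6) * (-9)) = 7.18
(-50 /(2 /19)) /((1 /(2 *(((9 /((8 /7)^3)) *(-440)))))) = 80647875 /32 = 2520246.09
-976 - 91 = -1067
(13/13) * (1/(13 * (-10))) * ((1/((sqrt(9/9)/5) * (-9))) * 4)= 2/117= 0.02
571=571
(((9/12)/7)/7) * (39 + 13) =39/49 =0.80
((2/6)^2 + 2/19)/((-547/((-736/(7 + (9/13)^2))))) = 287638/7389423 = 0.04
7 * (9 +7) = 112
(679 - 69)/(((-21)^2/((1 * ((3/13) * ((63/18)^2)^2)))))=14945/312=47.90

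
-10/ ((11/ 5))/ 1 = -50/ 11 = -4.55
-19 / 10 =-1.90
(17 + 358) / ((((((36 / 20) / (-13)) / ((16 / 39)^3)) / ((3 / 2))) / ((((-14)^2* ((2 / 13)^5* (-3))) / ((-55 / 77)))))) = -11239424000 / 564736653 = -19.90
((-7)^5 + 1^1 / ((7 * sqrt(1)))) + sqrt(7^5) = -117648 / 7 + 49 * sqrt(7) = -16677.22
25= 25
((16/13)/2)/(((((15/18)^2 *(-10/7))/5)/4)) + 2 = -3382/325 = -10.41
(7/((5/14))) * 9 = 882/5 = 176.40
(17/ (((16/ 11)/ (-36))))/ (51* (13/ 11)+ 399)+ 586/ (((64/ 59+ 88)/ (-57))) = -554466301/ 1475184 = -375.86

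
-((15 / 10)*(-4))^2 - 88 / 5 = -268 / 5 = -53.60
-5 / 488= -0.01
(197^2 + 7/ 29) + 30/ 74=41642751/ 1073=38809.65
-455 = -455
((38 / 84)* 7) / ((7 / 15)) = 95 / 14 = 6.79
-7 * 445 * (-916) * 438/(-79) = -1249762920/79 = -15819783.80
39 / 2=19.50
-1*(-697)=697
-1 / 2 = -0.50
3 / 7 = 0.43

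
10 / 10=1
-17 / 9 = -1.89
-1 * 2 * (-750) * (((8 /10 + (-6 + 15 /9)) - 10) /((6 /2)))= -20300 /3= -6766.67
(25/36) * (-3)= -25/12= -2.08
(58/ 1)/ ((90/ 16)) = 464/ 45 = 10.31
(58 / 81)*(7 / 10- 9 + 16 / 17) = -4031 / 765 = -5.27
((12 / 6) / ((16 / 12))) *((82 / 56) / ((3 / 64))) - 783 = -5153 / 7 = -736.14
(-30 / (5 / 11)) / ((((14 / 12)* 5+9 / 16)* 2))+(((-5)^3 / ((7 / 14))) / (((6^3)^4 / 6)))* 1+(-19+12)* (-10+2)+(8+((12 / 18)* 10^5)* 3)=11141146402171417 / 55689348096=200058.84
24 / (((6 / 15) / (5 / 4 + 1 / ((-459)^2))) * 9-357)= -42136360 / 621722011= -0.07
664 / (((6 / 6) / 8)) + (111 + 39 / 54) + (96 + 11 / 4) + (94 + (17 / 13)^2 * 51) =34701221 / 6084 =5703.69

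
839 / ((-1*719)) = -839 / 719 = -1.17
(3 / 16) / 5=3 / 80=0.04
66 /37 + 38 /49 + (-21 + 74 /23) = -634797 /41699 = -15.22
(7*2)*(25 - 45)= -280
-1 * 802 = -802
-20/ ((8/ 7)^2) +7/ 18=-2149/ 144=-14.92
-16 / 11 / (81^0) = -16 / 11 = -1.45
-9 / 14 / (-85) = 0.01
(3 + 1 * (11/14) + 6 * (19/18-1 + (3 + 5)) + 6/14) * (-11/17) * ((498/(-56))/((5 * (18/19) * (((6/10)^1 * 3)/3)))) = 38284829/359856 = 106.39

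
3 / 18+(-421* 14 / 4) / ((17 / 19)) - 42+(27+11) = -84185 / 51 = -1650.69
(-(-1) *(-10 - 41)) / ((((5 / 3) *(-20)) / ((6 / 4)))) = 2.30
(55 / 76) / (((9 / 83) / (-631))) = -2880515 / 684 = -4211.28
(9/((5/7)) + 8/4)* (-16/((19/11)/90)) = -231264/19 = -12171.79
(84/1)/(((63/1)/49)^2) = 1372/27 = 50.81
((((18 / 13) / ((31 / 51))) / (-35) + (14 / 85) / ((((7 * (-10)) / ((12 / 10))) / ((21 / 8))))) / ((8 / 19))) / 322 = -33028137 / 61768616000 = -0.00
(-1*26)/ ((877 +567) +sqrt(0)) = -13/ 722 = -0.02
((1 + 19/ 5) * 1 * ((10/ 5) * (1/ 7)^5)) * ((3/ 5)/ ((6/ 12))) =288/ 420175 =0.00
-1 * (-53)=53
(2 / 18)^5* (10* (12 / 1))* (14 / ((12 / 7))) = 980 / 59049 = 0.02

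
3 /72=1 /24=0.04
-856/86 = -428/43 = -9.95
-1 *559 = -559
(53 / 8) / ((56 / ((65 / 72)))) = 3445 / 32256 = 0.11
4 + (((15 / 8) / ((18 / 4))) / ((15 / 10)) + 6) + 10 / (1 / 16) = 3065 / 18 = 170.28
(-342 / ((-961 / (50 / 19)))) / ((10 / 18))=1.69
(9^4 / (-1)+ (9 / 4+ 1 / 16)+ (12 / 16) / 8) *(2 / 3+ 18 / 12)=-2728375 / 192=-14210.29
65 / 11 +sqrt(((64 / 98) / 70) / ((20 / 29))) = 2*sqrt(203) / 245 +65 / 11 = 6.03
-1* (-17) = 17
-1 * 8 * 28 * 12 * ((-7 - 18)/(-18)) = -3733.33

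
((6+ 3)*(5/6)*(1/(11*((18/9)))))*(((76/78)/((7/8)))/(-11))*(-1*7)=380/1573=0.24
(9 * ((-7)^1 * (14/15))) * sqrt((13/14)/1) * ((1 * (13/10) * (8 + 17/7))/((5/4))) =-5694 * sqrt(182)/125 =-614.53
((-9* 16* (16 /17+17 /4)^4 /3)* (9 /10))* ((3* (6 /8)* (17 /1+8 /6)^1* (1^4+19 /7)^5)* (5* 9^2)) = -2080407018920448218715 /5614949788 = -370512132337.60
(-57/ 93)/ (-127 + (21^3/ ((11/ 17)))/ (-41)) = 8569/ 6656134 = 0.00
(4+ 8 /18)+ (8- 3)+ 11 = 184 /9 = 20.44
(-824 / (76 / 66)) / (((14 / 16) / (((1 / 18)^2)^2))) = -2266 / 290871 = -0.01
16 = 16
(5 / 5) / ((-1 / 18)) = -18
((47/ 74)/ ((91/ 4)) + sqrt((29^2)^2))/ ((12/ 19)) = 53803079/ 40404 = 1331.63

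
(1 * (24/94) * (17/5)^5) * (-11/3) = -62473708/146875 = -425.35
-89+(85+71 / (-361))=-1515 / 361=-4.20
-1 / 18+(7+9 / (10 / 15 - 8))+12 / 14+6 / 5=26938 / 3465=7.77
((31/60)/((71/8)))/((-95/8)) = -496/101175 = -0.00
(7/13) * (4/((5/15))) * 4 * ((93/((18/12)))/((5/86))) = 1791552/65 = 27562.34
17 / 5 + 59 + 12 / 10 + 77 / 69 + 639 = 242782 / 345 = 703.72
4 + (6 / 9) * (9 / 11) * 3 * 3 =8.91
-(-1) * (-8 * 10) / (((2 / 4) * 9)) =-160 / 9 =-17.78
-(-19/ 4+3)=7/ 4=1.75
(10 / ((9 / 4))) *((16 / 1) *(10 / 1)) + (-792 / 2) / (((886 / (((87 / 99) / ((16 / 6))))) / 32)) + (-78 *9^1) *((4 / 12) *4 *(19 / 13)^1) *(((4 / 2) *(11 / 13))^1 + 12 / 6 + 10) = -934237144 / 51831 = -18024.68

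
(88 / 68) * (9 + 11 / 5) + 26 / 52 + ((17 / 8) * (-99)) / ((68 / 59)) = -455701 / 2720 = -167.54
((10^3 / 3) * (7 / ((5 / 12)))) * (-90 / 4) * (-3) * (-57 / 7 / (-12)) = 256500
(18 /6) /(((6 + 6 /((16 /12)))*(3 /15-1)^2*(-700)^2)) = 1 /1097600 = 0.00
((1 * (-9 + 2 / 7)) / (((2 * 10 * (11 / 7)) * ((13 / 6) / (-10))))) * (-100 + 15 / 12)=-72285 / 572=-126.37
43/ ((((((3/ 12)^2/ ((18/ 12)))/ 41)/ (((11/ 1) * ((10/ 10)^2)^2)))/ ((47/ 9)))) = 7291768/ 3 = 2430589.33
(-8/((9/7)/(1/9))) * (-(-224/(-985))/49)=256/79785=0.00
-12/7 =-1.71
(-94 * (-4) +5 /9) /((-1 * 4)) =-94.14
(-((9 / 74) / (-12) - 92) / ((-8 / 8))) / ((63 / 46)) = -67.18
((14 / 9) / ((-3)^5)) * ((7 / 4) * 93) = -1519 / 1458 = -1.04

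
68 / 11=6.18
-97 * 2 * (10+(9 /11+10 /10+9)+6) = -57230 /11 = -5202.73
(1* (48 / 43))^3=110592 / 79507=1.39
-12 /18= -2 /3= -0.67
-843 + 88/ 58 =-24403/ 29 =-841.48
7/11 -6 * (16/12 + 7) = -543/11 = -49.36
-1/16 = -0.06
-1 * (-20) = 20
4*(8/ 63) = 32/ 63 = 0.51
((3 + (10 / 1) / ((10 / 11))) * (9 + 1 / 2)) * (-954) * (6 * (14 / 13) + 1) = -946734.92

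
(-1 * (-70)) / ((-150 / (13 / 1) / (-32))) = 2912 / 15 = 194.13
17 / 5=3.40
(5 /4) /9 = 5 /36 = 0.14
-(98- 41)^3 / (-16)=185193 / 16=11574.56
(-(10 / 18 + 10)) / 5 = -19 / 9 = -2.11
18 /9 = 2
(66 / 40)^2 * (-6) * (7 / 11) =-2079 / 200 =-10.40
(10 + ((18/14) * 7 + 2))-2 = 19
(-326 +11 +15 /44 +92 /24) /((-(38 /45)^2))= 27694575 /63536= 435.89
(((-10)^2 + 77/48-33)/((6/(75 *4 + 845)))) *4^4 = 30163880/9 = 3351542.22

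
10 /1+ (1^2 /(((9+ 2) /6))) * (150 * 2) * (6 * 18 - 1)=192710 /11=17519.09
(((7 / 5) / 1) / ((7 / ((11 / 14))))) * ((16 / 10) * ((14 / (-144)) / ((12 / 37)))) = -407 / 5400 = -0.08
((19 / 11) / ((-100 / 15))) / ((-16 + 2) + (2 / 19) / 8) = 1083 / 58465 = 0.02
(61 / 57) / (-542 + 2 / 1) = -61 / 30780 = -0.00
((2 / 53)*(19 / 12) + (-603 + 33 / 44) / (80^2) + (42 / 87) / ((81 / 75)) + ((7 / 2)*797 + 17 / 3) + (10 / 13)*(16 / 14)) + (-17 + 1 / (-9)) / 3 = 89933066897173 / 32225356800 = 2790.75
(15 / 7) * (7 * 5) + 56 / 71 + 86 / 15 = 86821 / 1065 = 81.52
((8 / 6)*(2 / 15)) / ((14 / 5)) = 0.06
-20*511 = -10220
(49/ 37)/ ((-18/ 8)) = -0.59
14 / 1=14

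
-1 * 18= -18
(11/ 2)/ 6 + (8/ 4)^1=35/ 12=2.92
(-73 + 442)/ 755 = 369/ 755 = 0.49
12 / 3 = 4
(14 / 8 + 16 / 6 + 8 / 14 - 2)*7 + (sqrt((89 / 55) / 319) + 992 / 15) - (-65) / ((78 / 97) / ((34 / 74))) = sqrt(12905) / 1595 + 275701 / 2220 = 124.26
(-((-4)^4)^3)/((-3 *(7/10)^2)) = 1677721600/147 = 11413072.11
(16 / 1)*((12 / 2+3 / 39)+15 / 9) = 4832 / 39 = 123.90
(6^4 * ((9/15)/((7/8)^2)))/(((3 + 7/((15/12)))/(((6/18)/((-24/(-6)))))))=20736/2107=9.84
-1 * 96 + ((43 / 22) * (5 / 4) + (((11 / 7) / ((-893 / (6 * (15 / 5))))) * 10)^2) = -321359488033 / 3438600088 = -93.46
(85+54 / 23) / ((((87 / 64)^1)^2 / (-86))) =-707682304 / 174087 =-4065.11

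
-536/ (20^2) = -67/ 50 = -1.34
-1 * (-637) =637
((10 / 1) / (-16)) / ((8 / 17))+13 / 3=577 / 192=3.01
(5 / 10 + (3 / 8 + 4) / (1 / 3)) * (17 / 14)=1853 / 112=16.54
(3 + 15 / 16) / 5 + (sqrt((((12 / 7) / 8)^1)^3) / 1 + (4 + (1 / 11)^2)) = 4.89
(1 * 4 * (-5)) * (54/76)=-270/19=-14.21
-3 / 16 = -0.19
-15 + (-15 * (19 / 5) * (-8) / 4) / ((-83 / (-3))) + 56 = 3745 / 83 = 45.12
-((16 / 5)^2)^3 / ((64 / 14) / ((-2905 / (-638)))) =-1066139648 / 996875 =-1069.48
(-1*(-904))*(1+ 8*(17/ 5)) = 127464/ 5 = 25492.80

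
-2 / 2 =-1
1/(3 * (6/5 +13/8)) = 40/339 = 0.12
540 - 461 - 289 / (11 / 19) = -4622 / 11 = -420.18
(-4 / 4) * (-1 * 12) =12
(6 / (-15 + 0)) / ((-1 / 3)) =6 / 5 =1.20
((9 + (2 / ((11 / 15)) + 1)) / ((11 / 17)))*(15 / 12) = 2975 / 121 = 24.59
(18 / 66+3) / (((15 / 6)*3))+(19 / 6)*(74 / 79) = 44353 / 13035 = 3.40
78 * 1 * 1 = 78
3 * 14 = 42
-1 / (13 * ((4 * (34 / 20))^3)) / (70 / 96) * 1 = -150 / 447083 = -0.00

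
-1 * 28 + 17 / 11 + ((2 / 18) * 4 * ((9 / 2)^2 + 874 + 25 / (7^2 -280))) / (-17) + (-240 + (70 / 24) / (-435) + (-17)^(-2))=-20200388429 / 69696396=-289.83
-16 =-16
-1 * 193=-193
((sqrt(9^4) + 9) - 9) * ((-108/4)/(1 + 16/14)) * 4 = -20412/5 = -4082.40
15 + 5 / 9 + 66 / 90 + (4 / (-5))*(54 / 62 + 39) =-15.61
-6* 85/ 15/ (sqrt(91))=-34* sqrt(91)/ 91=-3.56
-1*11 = -11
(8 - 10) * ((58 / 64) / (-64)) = 29 / 1024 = 0.03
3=3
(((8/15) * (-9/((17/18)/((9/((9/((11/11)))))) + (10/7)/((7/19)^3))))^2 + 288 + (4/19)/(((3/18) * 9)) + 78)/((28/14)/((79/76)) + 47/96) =2145798452419019447104/14144296966282833875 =151.71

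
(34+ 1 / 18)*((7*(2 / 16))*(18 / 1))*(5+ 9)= 30037 / 4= 7509.25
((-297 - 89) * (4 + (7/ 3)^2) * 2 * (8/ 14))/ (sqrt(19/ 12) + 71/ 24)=-149088640/ 86709 + 8399360 * sqrt(57)/ 86709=-988.07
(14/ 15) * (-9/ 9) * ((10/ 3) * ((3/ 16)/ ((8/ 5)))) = -35/ 96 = -0.36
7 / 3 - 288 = -857 / 3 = -285.67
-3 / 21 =-1 / 7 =-0.14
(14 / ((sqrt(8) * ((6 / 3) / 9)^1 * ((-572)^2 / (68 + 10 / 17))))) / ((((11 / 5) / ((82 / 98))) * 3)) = 32595 * sqrt(2) / 77869792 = 0.00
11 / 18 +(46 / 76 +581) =99559 / 171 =582.22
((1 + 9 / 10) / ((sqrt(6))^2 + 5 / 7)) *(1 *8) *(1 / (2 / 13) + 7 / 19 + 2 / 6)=16.30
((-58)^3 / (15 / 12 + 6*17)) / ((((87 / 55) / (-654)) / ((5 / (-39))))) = -1613374400 / 16107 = -100166.04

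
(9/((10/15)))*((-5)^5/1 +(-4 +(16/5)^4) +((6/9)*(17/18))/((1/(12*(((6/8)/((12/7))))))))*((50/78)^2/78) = -67968829/316368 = -214.84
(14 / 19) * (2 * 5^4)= 17500 / 19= 921.05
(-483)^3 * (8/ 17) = -901428696/ 17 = -53025217.41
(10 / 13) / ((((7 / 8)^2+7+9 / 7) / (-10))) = -8960 / 10543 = -0.85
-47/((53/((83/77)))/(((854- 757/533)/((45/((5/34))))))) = -590903975/221867646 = -2.66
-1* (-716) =716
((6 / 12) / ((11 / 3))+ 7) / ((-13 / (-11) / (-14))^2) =169246 / 169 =1001.46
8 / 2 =4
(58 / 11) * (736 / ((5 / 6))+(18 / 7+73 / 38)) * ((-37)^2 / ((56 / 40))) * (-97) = -4546606439107 / 10241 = -443961179.49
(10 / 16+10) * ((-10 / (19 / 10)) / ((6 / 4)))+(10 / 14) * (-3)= -15730 / 399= -39.42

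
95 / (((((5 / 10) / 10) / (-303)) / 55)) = -31663500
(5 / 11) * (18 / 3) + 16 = 206 / 11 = 18.73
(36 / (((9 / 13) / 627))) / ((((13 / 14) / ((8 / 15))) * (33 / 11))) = 93632 / 15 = 6242.13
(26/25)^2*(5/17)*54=36504/2125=17.18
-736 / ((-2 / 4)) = 1472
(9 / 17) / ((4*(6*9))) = 1 / 408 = 0.00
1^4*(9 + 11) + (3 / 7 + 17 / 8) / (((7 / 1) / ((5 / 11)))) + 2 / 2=21.17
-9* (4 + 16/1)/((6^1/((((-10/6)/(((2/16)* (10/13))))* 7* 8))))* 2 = 58240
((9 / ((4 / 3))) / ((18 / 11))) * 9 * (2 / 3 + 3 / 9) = 297 / 8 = 37.12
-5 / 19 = -0.26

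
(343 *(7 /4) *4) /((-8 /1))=-2401 /8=-300.12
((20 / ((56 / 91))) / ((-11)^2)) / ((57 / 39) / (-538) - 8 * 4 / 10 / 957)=-98877675 / 2231009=-44.32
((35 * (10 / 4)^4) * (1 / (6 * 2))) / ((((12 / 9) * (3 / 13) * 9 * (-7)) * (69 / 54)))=-40625 / 8832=-4.60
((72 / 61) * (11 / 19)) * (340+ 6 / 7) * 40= 75588480 / 8113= 9316.96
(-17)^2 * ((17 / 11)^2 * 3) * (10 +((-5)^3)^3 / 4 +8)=-489362818839 / 484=-1011080204.21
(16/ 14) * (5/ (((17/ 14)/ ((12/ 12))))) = 80/ 17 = 4.71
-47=-47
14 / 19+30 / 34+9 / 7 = 6568 / 2261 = 2.90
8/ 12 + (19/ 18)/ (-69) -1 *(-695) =863999/ 1242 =695.65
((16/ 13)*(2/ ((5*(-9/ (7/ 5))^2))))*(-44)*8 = -551936/ 131625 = -4.19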